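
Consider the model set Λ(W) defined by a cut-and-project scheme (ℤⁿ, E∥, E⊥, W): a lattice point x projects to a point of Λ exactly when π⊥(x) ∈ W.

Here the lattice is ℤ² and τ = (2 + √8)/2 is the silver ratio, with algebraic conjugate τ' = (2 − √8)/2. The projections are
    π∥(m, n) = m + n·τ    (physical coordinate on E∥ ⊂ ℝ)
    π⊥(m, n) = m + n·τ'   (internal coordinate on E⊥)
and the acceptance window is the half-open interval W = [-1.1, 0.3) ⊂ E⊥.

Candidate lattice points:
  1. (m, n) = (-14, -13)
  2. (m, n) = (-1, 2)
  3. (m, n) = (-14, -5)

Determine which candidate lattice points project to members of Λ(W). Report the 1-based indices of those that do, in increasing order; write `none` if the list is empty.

none

τ' = (2−√8)/2 ≈ -0.4142.
candidate 1: (m,n)=(-14,-13) → π∥ = -14-13·τ ≈ -45.3848, π⊥ = -14-13·τ' ≈ -8.6152 ∉ [-1.1, 0.3) ⇒ out
candidate 2: (m,n)=(-1,2) → π∥ = -1+2·τ ≈ 3.8284, π⊥ = -1+2·τ' ≈ -1.8284 ∉ [-1.1, 0.3) ⇒ out
candidate 3: (m,n)=(-14,-5) → π∥ = -14-5·τ ≈ -26.0711, π⊥ = -14-5·τ' ≈ -11.9289 ∉ [-1.1, 0.3) ⇒ out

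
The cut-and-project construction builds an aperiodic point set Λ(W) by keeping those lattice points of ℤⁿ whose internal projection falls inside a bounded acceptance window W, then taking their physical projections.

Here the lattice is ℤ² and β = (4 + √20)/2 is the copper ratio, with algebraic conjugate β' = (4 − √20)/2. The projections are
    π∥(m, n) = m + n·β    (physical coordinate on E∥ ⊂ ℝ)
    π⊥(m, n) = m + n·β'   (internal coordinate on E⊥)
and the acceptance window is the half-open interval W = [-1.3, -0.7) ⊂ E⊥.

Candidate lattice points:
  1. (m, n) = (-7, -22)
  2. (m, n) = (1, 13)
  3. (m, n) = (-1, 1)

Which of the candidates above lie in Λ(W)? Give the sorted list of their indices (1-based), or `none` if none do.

Compute β' = (4−√20)/2 = -0.2361, so π⊥(m,n) = m -0.2361·n.
candidate 1: (m,n)=(-7,-22) → π∥ = -7-22·β ≈ -100.1935, π⊥ = -7-22·β' ≈ -1.8065 ∉ [-1.3, -0.7) ⇒ out
candidate 2: (m,n)=(1,13) → π∥ = 1+13·β ≈ 56.0689, π⊥ = 1+13·β' ≈ -2.0689 ∉ [-1.3, -0.7) ⇒ out
candidate 3: (m,n)=(-1,1) → π∥ = -1+1·β ≈ 3.2361, π⊥ = -1+1·β' ≈ -1.2361 ∈ [-1.3, -0.7) ⇒ IN Λ

3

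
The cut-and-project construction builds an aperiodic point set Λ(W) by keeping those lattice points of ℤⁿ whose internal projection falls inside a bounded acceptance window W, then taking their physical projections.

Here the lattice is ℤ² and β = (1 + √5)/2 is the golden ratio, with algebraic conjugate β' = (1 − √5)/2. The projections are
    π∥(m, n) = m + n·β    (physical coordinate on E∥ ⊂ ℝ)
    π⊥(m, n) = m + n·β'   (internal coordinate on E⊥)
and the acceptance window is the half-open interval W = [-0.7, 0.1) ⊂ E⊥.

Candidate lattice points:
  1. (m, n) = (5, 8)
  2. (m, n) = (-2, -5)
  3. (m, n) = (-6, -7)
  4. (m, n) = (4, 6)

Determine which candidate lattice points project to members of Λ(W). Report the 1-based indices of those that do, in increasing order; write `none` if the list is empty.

1

Compute β' = (1−√5)/2 = -0.618034, so π⊥(m,n) = m -0.618034·n.
candidate 1: (m,n)=(5,8) → π∥ = 5+8·β ≈ 17.944272, π⊥ = 5+8·β' ≈ 0.055728 ∈ [-0.7, 0.1) ⇒ IN Λ
candidate 2: (m,n)=(-2,-5) → π∥ = -2-5·β ≈ -10.090170, π⊥ = -2-5·β' ≈ 1.090170 ∉ [-0.7, 0.1) ⇒ out
candidate 3: (m,n)=(-6,-7) → π∥ = -6-7·β ≈ -17.326238, π⊥ = -6-7·β' ≈ -1.673762 ∉ [-0.7, 0.1) ⇒ out
candidate 4: (m,n)=(4,6) → π∥ = 4+6·β ≈ 13.708204, π⊥ = 4+6·β' ≈ 0.291796 ∉ [-0.7, 0.1) ⇒ out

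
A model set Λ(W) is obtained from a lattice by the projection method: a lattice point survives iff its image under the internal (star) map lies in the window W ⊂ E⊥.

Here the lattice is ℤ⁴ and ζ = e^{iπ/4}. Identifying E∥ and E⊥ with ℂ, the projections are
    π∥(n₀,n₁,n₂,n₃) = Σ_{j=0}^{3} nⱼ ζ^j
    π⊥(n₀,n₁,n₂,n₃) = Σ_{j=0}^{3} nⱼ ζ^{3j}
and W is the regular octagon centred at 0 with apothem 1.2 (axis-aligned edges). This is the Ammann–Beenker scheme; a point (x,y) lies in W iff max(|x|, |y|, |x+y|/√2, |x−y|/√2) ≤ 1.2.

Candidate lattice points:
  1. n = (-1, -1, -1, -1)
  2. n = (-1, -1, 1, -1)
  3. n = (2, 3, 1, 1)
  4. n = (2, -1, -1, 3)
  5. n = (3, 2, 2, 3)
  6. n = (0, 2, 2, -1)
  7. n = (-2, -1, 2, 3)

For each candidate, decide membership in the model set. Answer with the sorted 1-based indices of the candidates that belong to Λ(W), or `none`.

With ζ = e^{iπ/4} the internal vectors are ζ^0,ζ^3,ζ^6,ζ^9.
#1 (-1, -1, -1, -1): internal (-1.00000, -0.41421); octagon support 1.00000 vs apothem 1.2 → ∈ W
#2 (-1, -1, 1, -1): internal (-1.00000, -2.41421); octagon support 2.41421 vs apothem 1.2 → ∉ W
#3 (2, 3, 1, 1): internal (0.58579, 1.82843); octagon support 1.82843 vs apothem 1.2 → ∉ W
#4 (2, -1, -1, 3): internal (4.82843, 2.41421); octagon support 5.12132 vs apothem 1.2 → ∉ W
#5 (3, 2, 2, 3): internal (3.70711, 1.53553); octagon support 3.70711 vs apothem 1.2 → ∉ W
#6 (0, 2, 2, -1): internal (-2.12132, -1.29289); octagon support 2.41421 vs apothem 1.2 → ∉ W
#7 (-2, -1, 2, 3): internal (0.82843, -0.58579); octagon support 1.00000 vs apothem 1.2 → ∈ W

1, 7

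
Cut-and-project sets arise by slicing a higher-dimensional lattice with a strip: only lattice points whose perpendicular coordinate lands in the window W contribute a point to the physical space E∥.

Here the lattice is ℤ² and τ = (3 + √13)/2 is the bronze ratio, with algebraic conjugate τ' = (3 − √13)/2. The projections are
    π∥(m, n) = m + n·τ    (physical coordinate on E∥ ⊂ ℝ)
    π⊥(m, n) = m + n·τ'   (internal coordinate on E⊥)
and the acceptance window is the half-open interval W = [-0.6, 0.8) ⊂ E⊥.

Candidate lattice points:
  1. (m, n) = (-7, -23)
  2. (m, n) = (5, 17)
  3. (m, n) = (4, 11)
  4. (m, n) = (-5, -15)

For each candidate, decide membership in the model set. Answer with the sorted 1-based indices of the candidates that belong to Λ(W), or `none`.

τ' = (3−√13)/2 ≈ -0.30278.
#1 (-7,-23): internal coord -7 + (-23)·τ' = -0.03616; -0.03616 ∈ [-0.6, 0.8) → IN Λ
#2 (5,17): internal coord 5 + (17)·τ' = -0.14719; -0.14719 ∈ [-0.6, 0.8) → IN Λ
#3 (4,11): internal coord 4 + (11)·τ' = +0.66947; +0.66947 ∈ [-0.6, 0.8) → IN Λ
#4 (-5,-15): internal coord -5 + (-15)·τ' = -0.45837; -0.45837 ∈ [-0.6, 0.8) → IN Λ

1, 2, 3, 4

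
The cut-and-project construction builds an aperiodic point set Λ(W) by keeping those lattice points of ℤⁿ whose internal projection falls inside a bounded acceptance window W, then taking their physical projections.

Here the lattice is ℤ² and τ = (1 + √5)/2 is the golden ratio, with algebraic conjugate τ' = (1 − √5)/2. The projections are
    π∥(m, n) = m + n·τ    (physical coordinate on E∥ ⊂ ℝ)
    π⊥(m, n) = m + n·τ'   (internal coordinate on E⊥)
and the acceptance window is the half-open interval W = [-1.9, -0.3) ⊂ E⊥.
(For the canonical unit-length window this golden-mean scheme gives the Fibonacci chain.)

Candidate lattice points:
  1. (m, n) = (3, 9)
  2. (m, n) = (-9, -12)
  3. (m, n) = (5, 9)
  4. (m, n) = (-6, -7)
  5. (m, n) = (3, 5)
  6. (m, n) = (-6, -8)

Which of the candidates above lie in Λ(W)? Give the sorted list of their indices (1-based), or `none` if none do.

2, 3, 4, 6

Compute τ' = (1−√5)/2 = -0.61803, so π⊥(m,n) = m -0.61803·n.
#1 (3,9): internal coord 3 + (9)·τ' = -2.56231; -2.56231 ∉ [-1.9, -0.3) → out
#2 (-9,-12): internal coord -9 + (-12)·τ' = -1.58359; -1.58359 ∈ [-1.9, -0.3) → IN Λ
#3 (5,9): internal coord 5 + (9)·τ' = -0.56231; -0.56231 ∈ [-1.9, -0.3) → IN Λ
#4 (-6,-7): internal coord -6 + (-7)·τ' = -1.67376; -1.67376 ∈ [-1.9, -0.3) → IN Λ
#5 (3,5): internal coord 3 + (5)·τ' = -0.09017; -0.09017 ∉ [-1.9, -0.3) → out
#6 (-6,-8): internal coord -6 + (-8)·τ' = -1.05573; -1.05573 ∈ [-1.9, -0.3) → IN Λ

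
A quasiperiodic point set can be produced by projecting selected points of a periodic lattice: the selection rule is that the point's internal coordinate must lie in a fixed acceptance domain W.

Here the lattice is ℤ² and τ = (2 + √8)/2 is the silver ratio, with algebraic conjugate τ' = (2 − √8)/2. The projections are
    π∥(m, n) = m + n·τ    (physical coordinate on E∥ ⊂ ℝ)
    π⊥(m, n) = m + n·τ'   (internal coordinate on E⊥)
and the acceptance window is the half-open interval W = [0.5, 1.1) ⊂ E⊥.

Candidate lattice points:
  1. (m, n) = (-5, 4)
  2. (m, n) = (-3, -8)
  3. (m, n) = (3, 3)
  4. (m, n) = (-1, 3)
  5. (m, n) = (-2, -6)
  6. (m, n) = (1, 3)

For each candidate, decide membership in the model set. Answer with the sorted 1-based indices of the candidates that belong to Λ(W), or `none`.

τ' = (2−√8)/2 ≈ -0.41421.
[1] lift (-5,4): star map gives -6.65685; window check 0.5 ≤ -6.65685 < 1.1 is false → out
[2] lift (-3,-8): star map gives 0.31371; window check 0.5 ≤ 0.31371 < 1.1 is false → out
[3] lift (3,3): star map gives 1.75736; window check 0.5 ≤ 1.75736 < 1.1 is false → out
[4] lift (-1,3): star map gives -2.24264; window check 0.5 ≤ -2.24264 < 1.1 is false → out
[5] lift (-2,-6): star map gives 0.48528; window check 0.5 ≤ 0.48528 < 1.1 is false → out
[6] lift (1,3): star map gives -0.24264; window check 0.5 ≤ -0.24264 < 1.1 is false → out

none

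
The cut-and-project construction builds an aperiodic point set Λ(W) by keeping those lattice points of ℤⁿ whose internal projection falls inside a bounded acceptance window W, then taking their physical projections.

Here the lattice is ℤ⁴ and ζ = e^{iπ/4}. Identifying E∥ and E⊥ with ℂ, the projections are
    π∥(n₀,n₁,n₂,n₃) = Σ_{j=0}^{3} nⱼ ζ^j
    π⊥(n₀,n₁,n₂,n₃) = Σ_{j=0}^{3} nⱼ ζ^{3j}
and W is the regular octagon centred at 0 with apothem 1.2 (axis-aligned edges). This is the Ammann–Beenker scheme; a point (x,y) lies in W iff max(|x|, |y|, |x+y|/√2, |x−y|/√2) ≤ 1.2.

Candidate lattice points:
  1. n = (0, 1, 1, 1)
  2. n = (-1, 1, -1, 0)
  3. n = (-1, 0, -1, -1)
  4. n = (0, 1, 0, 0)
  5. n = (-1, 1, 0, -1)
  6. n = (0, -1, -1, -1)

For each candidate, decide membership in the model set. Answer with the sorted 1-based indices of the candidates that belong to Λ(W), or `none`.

π⊥(n) = n₀ + n₁ζ³ + n₂ζ⁶ + n₃ζ⁹ where ζ = e^{iπ/4}.
candidate 1: n = (0, 1, 1, 1) → π⊥ ≈ (+0.000000, +0.414214); max(|x|,|y|,|x±y|/√2) = 0.414214 ≤ 1.2 ⇒ ∈ W
candidate 2: n = (-1, 1, -1, 0) → π⊥ ≈ (-1.707107, +1.707107); max(|x|,|y|,|x±y|/√2) = 2.414214 > 1.2 ⇒ ∉ W
candidate 3: n = (-1, 0, -1, -1) → π⊥ ≈ (-1.707107, +0.292893); max(|x|,|y|,|x±y|/√2) = 1.707107 > 1.2 ⇒ ∉ W
candidate 4: n = (0, 1, 0, 0) → π⊥ ≈ (-0.707107, +0.707107); max(|x|,|y|,|x±y|/√2) = 1.000000 ≤ 1.2 ⇒ ∈ W
candidate 5: n = (-1, 1, 0, -1) → π⊥ ≈ (-2.414214, +0.000000); max(|x|,|y|,|x±y|/√2) = 2.414214 > 1.2 ⇒ ∉ W
candidate 6: n = (0, -1, -1, -1) → π⊥ ≈ (+0.000000, -0.414214); max(|x|,|y|,|x±y|/√2) = 0.414214 ≤ 1.2 ⇒ ∈ W

1, 4, 6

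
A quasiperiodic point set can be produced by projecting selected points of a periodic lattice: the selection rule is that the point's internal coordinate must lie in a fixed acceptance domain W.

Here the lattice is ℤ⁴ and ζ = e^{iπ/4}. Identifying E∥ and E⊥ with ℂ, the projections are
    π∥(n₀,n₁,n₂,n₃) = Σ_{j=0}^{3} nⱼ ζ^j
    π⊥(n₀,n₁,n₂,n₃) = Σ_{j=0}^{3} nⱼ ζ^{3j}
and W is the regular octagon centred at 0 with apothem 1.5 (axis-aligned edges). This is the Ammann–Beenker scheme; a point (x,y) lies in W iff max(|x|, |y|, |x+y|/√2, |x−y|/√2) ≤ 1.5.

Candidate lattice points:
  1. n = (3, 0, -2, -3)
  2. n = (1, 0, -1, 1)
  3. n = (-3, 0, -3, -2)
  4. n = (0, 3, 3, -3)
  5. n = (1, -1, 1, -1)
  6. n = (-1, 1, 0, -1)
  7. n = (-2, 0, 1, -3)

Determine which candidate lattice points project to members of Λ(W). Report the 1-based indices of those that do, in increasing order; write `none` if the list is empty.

1

Internal map: ζ^{3j} for j=0..3 gives (1,0), (−√2/2,√2/2), (0,−1), (√2/2,√2/2).
#1 (3, 0, -2, -3): internal (0.8787, -0.1213); octagon support 0.8787 vs apothem 1.5 → ∈ W
#2 (1, 0, -1, 1): internal (1.7071, 1.7071); octagon support 2.4142 vs apothem 1.5 → ∉ W
#3 (-3, 0, -3, -2): internal (-4.4142, 1.5858); octagon support 4.4142 vs apothem 1.5 → ∉ W
#4 (0, 3, 3, -3): internal (-4.2426, -3.0000); octagon support 5.1213 vs apothem 1.5 → ∉ W
#5 (1, -1, 1, -1): internal (1.0000, -2.4142); octagon support 2.4142 vs apothem 1.5 → ∉ W
#6 (-1, 1, 0, -1): internal (-2.4142, 0.0000); octagon support 2.4142 vs apothem 1.5 → ∉ W
#7 (-2, 0, 1, -3): internal (-4.1213, -3.1213); octagon support 5.1213 vs apothem 1.5 → ∉ W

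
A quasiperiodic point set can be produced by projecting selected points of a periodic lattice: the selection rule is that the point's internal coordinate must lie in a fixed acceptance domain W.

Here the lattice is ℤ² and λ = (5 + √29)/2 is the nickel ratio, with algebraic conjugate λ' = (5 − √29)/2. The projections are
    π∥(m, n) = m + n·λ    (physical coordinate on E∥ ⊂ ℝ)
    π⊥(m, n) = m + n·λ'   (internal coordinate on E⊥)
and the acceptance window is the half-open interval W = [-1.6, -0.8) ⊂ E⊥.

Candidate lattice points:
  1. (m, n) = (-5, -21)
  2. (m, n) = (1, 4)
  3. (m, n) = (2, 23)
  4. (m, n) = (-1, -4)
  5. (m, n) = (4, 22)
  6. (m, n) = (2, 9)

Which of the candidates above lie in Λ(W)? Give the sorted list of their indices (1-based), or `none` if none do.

1

Compute λ' = (5−√29)/2 = -0.19258, so π⊥(m,n) = m -0.19258·n.
candidate 1: (m,n)=(-5,-21) → π∥ = -5-21·λ ≈ -114.04423, π⊥ = -5-21·λ' ≈ -0.95577 ∈ [-1.6, -0.8) ⇒ IN Λ
candidate 2: (m,n)=(1,4) → π∥ = 1+4·λ ≈ 21.77033, π⊥ = 1+4·λ' ≈ 0.22967 ∉ [-1.6, -0.8) ⇒ out
candidate 3: (m,n)=(2,23) → π∥ = 2+23·λ ≈ 121.42940, π⊥ = 2+23·λ' ≈ -2.42940 ∉ [-1.6, -0.8) ⇒ out
candidate 4: (m,n)=(-1,-4) → π∥ = -1-4·λ ≈ -21.77033, π⊥ = -1-4·λ' ≈ -0.22967 ∉ [-1.6, -0.8) ⇒ out
candidate 5: (m,n)=(4,22) → π∥ = 4+22·λ ≈ 118.23681, π⊥ = 4+22·λ' ≈ -0.23681 ∉ [-1.6, -0.8) ⇒ out
candidate 6: (m,n)=(2,9) → π∥ = 2+9·λ ≈ 48.73324, π⊥ = 2+9·λ' ≈ 0.26676 ∉ [-1.6, -0.8) ⇒ out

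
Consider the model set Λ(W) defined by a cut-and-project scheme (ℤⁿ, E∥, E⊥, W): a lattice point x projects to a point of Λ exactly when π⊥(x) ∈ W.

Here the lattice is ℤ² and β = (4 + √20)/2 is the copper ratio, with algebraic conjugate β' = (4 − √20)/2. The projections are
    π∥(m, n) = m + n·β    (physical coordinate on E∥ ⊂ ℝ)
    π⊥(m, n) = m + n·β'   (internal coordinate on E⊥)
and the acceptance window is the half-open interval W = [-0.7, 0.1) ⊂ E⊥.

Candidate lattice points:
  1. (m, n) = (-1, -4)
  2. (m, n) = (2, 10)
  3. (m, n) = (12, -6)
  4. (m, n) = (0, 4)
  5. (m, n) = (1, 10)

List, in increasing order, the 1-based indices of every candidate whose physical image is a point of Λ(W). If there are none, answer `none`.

1, 2

β' = (4−√20)/2 ≈ -0.23607.
candidate 1: (m,n)=(-1,-4) → π∥ = -1-4·β ≈ -17.94427, π⊥ = -1-4·β' ≈ -0.05573 ∈ [-0.7, 0.1) ⇒ IN Λ
candidate 2: (m,n)=(2,10) → π∥ = 2+10·β ≈ 44.36068, π⊥ = 2+10·β' ≈ -0.36068 ∈ [-0.7, 0.1) ⇒ IN Λ
candidate 3: (m,n)=(12,-6) → π∥ = 12-6·β ≈ -13.41641, π⊥ = 12-6·β' ≈ 13.41641 ∉ [-0.7, 0.1) ⇒ out
candidate 4: (m,n)=(0,4) → π∥ = 0+4·β ≈ 16.94427, π⊥ = 0+4·β' ≈ -0.94427 ∉ [-0.7, 0.1) ⇒ out
candidate 5: (m,n)=(1,10) → π∥ = 1+10·β ≈ 43.36068, π⊥ = 1+10·β' ≈ -1.36068 ∉ [-0.7, 0.1) ⇒ out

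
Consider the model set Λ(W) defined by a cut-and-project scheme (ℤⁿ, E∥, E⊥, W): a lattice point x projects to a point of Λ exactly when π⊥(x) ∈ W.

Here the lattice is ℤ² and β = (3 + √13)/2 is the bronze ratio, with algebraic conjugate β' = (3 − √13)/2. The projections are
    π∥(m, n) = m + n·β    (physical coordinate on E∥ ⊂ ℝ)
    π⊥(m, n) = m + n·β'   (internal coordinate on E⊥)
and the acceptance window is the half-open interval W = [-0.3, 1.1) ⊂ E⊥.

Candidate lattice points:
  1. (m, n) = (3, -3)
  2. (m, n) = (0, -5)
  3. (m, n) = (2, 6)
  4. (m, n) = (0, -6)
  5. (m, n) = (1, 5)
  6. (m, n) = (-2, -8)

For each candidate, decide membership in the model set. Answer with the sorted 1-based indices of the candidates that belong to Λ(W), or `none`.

3, 6

Compute β' = (3−√13)/2 = -0.302776, so π⊥(m,n) = m -0.302776·n.
candidate 1: (m,n)=(3,-3) → π∥ = 3-3·β ≈ -6.908327, π⊥ = 3-3·β' ≈ 3.908327 ∉ [-0.3, 1.1) ⇒ out
candidate 2: (m,n)=(0,-5) → π∥ = 0-5·β ≈ -16.513878, π⊥ = 0-5·β' ≈ 1.513878 ∉ [-0.3, 1.1) ⇒ out
candidate 3: (m,n)=(2,6) → π∥ = 2+6·β ≈ 21.816654, π⊥ = 2+6·β' ≈ 0.183346 ∈ [-0.3, 1.1) ⇒ IN Λ
candidate 4: (m,n)=(0,-6) → π∥ = 0-6·β ≈ -19.816654, π⊥ = 0-6·β' ≈ 1.816654 ∉ [-0.3, 1.1) ⇒ out
candidate 5: (m,n)=(1,5) → π∥ = 1+5·β ≈ 17.513878, π⊥ = 1+5·β' ≈ -0.513878 ∉ [-0.3, 1.1) ⇒ out
candidate 6: (m,n)=(-2,-8) → π∥ = -2-8·β ≈ -28.422205, π⊥ = -2-8·β' ≈ 0.422205 ∈ [-0.3, 1.1) ⇒ IN Λ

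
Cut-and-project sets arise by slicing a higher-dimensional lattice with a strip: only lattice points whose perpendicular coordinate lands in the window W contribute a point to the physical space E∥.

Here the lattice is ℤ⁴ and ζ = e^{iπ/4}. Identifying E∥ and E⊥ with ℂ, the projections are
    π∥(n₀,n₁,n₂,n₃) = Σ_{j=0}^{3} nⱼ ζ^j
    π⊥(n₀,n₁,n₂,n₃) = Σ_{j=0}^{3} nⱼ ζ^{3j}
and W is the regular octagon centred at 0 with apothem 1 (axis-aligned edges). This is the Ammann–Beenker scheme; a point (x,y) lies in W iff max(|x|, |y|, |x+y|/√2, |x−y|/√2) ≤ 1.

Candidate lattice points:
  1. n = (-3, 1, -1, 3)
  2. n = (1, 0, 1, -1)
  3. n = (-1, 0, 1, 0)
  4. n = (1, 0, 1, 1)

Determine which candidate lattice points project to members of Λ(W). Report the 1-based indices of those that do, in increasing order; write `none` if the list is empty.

none

With ζ = e^{iπ/4} the internal vectors are ζ^0,ζ^3,ζ^6,ζ^9.
#1 (-3, 1, -1, 3): internal (-1.585786, 3.828427); octagon support 3.828427 vs apothem 1 → ∉ W
#2 (1, 0, 1, -1): internal (0.292893, -1.707107); octagon support 1.707107 vs apothem 1 → ∉ W
#3 (-1, 0, 1, 0): internal (-1.000000, -1.000000); octagon support 1.414214 vs apothem 1 → ∉ W
#4 (1, 0, 1, 1): internal (1.707107, -0.292893); octagon support 1.707107 vs apothem 1 → ∉ W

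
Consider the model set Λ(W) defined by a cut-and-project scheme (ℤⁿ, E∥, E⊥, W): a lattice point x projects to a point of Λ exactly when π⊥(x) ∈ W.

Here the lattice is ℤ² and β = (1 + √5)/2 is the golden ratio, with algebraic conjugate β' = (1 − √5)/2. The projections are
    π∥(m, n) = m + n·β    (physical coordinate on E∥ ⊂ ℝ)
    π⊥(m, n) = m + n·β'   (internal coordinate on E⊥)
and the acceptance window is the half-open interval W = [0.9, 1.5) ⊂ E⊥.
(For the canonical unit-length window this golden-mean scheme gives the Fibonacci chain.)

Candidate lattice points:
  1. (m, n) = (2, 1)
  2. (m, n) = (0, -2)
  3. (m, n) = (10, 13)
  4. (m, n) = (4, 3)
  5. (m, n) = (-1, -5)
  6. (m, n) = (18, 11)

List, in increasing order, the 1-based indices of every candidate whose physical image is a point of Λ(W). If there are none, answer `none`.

β' = (1−√5)/2 ≈ -0.6180.
#1 (2,1): internal coord 2 + (1)·β' = +1.3820; +1.3820 ∈ [0.9, 1.5) → IN Λ
#2 (0,-2): internal coord 0 + (-2)·β' = +1.2361; +1.2361 ∈ [0.9, 1.5) → IN Λ
#3 (10,13): internal coord 10 + (13)·β' = +1.9656; +1.9656 ∉ [0.9, 1.5) → out
#4 (4,3): internal coord 4 + (3)·β' = +2.1459; +2.1459 ∉ [0.9, 1.5) → out
#5 (-1,-5): internal coord -1 + (-5)·β' = +2.0902; +2.0902 ∉ [0.9, 1.5) → out
#6 (18,11): internal coord 18 + (11)·β' = +11.2016; +11.2016 ∉ [0.9, 1.5) → out

1, 2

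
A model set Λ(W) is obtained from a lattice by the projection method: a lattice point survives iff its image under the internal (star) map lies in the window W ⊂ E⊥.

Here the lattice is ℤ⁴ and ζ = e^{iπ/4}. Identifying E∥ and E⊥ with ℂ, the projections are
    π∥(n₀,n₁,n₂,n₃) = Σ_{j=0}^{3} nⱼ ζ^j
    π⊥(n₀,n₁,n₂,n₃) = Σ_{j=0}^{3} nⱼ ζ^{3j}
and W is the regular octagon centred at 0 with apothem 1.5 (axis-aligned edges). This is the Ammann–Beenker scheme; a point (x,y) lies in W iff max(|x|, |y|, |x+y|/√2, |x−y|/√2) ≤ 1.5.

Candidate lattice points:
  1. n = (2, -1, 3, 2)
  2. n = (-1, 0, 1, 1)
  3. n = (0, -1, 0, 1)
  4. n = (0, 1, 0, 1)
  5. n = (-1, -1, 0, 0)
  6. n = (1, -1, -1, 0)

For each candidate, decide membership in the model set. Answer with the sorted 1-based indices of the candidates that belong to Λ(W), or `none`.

2, 3, 4, 5

π⊥(n) = n₀ + n₁ζ³ + n₂ζ⁶ + n₃ζ⁹ where ζ = e^{iπ/4}.
candidate 1: n = (2, -1, 3, 2) → π⊥ ≈ (+4.1213, -2.2929); max(|x|,|y|,|x±y|/√2) = 4.5355 > 1.5 ⇒ ∉ W
candidate 2: n = (-1, 0, 1, 1) → π⊥ ≈ (-0.2929, -0.2929); max(|x|,|y|,|x±y|/√2) = 0.4142 ≤ 1.5 ⇒ ∈ W
candidate 3: n = (0, -1, 0, 1) → π⊥ ≈ (+1.4142, +0.0000); max(|x|,|y|,|x±y|/√2) = 1.4142 ≤ 1.5 ⇒ ∈ W
candidate 4: n = (0, 1, 0, 1) → π⊥ ≈ (+0.0000, +1.4142); max(|x|,|y|,|x±y|/√2) = 1.4142 ≤ 1.5 ⇒ ∈ W
candidate 5: n = (-1, -1, 0, 0) → π⊥ ≈ (-0.2929, -0.7071); max(|x|,|y|,|x±y|/√2) = 0.7071 ≤ 1.5 ⇒ ∈ W
candidate 6: n = (1, -1, -1, 0) → π⊥ ≈ (+1.7071, +0.2929); max(|x|,|y|,|x±y|/√2) = 1.7071 > 1.5 ⇒ ∉ W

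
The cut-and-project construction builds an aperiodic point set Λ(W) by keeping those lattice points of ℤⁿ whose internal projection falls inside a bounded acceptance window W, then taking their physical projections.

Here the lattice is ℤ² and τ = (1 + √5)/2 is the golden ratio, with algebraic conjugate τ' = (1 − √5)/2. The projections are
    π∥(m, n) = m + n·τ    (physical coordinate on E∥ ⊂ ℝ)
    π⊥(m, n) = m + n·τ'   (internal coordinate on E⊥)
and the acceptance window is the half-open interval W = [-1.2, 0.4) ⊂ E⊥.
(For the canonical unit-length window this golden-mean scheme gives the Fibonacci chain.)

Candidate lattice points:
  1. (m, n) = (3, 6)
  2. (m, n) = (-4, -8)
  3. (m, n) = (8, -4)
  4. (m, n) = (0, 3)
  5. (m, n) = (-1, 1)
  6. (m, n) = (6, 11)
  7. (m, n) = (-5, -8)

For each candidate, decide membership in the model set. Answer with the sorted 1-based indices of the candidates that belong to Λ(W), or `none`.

Numerically τ ≈ 1.6180 and τ' = −1/τ ≈ -0.6180.
[1] lift (3,6): star map gives -0.7082; window check -1.2 ≤ -0.7082 < 0.4 is true → IN Λ
[2] lift (-4,-8): star map gives 0.9443; window check -1.2 ≤ 0.9443 < 0.4 is false → out
[3] lift (8,-4): star map gives 10.4721; window check -1.2 ≤ 10.4721 < 0.4 is false → out
[4] lift (0,3): star map gives -1.8541; window check -1.2 ≤ -1.8541 < 0.4 is false → out
[5] lift (-1,1): star map gives -1.6180; window check -1.2 ≤ -1.6180 < 0.4 is false → out
[6] lift (6,11): star map gives -0.7984; window check -1.2 ≤ -0.7984 < 0.4 is true → IN Λ
[7] lift (-5,-8): star map gives -0.0557; window check -1.2 ≤ -0.0557 < 0.4 is true → IN Λ

1, 6, 7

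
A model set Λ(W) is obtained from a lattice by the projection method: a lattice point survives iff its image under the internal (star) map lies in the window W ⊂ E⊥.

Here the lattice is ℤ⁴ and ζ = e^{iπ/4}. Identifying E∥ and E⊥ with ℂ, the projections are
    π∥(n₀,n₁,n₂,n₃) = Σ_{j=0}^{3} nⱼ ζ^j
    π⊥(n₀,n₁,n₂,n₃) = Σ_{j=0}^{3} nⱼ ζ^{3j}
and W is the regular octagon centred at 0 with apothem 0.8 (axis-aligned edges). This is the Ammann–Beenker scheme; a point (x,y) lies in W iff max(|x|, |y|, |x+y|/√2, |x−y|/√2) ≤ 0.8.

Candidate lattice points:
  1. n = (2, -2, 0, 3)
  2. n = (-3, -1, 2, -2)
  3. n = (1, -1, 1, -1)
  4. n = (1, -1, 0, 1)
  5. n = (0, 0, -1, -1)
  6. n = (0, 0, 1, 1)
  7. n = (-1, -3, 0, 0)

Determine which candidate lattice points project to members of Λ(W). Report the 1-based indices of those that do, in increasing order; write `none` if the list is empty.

5, 6

With ζ = e^{iπ/4} the internal vectors are ζ^0,ζ^3,ζ^6,ζ^9.
#1 (2, -2, 0, 3): internal (5.5355, 0.7071); octagon support 5.5355 vs apothem 0.8 → ∉ W
#2 (-3, -1, 2, -2): internal (-3.7071, -4.1213); octagon support 5.5355 vs apothem 0.8 → ∉ W
#3 (1, -1, 1, -1): internal (1.0000, -2.4142); octagon support 2.4142 vs apothem 0.8 → ∉ W
#4 (1, -1, 0, 1): internal (2.4142, 0.0000); octagon support 2.4142 vs apothem 0.8 → ∉ W
#5 (0, 0, -1, -1): internal (-0.7071, 0.2929); octagon support 0.7071 vs apothem 0.8 → ∈ W
#6 (0, 0, 1, 1): internal (0.7071, -0.2929); octagon support 0.7071 vs apothem 0.8 → ∈ W
#7 (-1, -3, 0, 0): internal (1.1213, -2.1213); octagon support 2.2929 vs apothem 0.8 → ∉ W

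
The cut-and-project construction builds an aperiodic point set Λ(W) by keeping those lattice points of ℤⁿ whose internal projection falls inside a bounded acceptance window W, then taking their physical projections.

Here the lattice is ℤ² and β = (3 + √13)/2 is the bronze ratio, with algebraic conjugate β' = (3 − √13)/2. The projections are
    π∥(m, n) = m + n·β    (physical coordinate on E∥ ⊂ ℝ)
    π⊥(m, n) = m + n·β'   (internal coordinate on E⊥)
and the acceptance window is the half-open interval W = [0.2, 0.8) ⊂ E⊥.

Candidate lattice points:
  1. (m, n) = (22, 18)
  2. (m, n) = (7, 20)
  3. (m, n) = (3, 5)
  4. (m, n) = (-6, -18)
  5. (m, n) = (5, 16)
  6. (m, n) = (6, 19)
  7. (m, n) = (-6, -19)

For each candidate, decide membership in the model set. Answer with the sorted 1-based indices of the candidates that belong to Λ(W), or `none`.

6

Compute β' = (3−√13)/2 = -0.3028, so π⊥(m,n) = m -0.3028·n.
candidate 1: (m,n)=(22,18) → π∥ = 22+18·β ≈ 81.4500, π⊥ = 22+18·β' ≈ 16.5500 ∉ [0.2, 0.8) ⇒ out
candidate 2: (m,n)=(7,20) → π∥ = 7+20·β ≈ 73.0555, π⊥ = 7+20·β' ≈ 0.9445 ∉ [0.2, 0.8) ⇒ out
candidate 3: (m,n)=(3,5) → π∥ = 3+5·β ≈ 19.5139, π⊥ = 3+5·β' ≈ 1.4861 ∉ [0.2, 0.8) ⇒ out
candidate 4: (m,n)=(-6,-18) → π∥ = -6-18·β ≈ -65.4500, π⊥ = -6-18·β' ≈ -0.5500 ∉ [0.2, 0.8) ⇒ out
candidate 5: (m,n)=(5,16) → π∥ = 5+16·β ≈ 57.8444, π⊥ = 5+16·β' ≈ 0.1556 ∉ [0.2, 0.8) ⇒ out
candidate 6: (m,n)=(6,19) → π∥ = 6+19·β ≈ 68.7527, π⊥ = 6+19·β' ≈ 0.2473 ∈ [0.2, 0.8) ⇒ IN Λ
candidate 7: (m,n)=(-6,-19) → π∥ = -6-19·β ≈ -68.7527, π⊥ = -6-19·β' ≈ -0.2473 ∉ [0.2, 0.8) ⇒ out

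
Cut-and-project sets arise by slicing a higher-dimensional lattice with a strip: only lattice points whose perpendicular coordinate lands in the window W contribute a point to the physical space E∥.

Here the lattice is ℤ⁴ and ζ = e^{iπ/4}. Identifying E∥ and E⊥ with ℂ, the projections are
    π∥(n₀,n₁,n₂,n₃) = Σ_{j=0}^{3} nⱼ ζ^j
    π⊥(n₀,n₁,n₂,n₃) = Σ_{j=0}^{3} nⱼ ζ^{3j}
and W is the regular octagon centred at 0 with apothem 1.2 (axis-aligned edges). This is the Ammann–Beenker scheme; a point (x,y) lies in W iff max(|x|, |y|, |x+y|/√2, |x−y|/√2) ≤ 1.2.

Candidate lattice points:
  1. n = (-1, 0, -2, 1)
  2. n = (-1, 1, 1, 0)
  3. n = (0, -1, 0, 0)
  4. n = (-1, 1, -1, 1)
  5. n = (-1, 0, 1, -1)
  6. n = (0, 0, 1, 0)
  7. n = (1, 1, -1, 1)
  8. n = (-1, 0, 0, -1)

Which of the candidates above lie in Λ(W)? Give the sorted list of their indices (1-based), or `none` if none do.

3, 6

With ζ = e^{iπ/4} the internal vectors are ζ^0,ζ^3,ζ^6,ζ^9.
#1 (-1, 0, -2, 1): internal (-0.2929, 2.7071); octagon support 2.7071 vs apothem 1.2 → ∉ W
#2 (-1, 1, 1, 0): internal (-1.7071, -0.2929); octagon support 1.7071 vs apothem 1.2 → ∉ W
#3 (0, -1, 0, 0): internal (0.7071, -0.7071); octagon support 1.0000 vs apothem 1.2 → ∈ W
#4 (-1, 1, -1, 1): internal (-1.0000, 2.4142); octagon support 2.4142 vs apothem 1.2 → ∉ W
#5 (-1, 0, 1, -1): internal (-1.7071, -1.7071); octagon support 2.4142 vs apothem 1.2 → ∉ W
#6 (0, 0, 1, 0): internal (0.0000, -1.0000); octagon support 1.0000 vs apothem 1.2 → ∈ W
#7 (1, 1, -1, 1): internal (1.0000, 2.4142); octagon support 2.4142 vs apothem 1.2 → ∉ W
#8 (-1, 0, 0, -1): internal (-1.7071, -0.7071); octagon support 1.7071 vs apothem 1.2 → ∉ W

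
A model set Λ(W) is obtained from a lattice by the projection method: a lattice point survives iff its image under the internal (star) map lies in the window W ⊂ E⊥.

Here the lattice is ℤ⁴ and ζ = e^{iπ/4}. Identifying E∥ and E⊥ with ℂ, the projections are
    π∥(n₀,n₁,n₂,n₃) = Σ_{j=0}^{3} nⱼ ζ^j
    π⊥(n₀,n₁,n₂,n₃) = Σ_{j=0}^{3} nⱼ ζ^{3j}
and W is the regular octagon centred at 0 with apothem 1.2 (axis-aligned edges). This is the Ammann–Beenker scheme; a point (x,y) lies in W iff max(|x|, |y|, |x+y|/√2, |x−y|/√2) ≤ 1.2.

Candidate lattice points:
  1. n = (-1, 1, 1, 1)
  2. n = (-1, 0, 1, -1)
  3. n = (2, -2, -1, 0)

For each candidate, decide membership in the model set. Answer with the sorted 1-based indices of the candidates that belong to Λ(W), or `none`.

π⊥(n) = n₀ + n₁ζ³ + n₂ζ⁶ + n₃ζ⁹ where ζ = e^{iπ/4}.
candidate 1: n = (-1, 1, 1, 1) → π⊥ ≈ (-1.0000, +0.4142); max(|x|,|y|,|x±y|/√2) = 1.0000 ≤ 1.2 ⇒ ∈ W
candidate 2: n = (-1, 0, 1, -1) → π⊥ ≈ (-1.7071, -1.7071); max(|x|,|y|,|x±y|/√2) = 2.4142 > 1.2 ⇒ ∉ W
candidate 3: n = (2, -2, -1, 0) → π⊥ ≈ (+3.4142, -0.4142); max(|x|,|y|,|x±y|/√2) = 3.4142 > 1.2 ⇒ ∉ W

1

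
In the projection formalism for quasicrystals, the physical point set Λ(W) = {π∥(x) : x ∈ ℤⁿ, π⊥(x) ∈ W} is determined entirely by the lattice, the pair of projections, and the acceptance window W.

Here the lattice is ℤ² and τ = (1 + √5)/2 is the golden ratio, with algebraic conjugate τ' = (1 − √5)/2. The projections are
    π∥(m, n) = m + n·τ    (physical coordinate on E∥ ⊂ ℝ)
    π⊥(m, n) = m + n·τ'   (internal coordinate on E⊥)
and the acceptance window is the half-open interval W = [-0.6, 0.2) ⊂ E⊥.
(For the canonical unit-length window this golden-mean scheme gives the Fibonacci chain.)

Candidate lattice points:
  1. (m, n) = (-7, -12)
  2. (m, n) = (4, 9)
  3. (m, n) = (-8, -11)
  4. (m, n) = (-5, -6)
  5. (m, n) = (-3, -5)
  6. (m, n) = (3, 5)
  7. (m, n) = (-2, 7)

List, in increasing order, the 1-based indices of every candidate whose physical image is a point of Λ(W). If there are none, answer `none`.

Compute τ' = (1−√5)/2 = -0.618034, so π⊥(m,n) = m -0.618034·n.
#1 (-7,-12): internal coord -7 + (-12)·τ' = +0.416408; +0.416408 ∉ [-0.6, 0.2) → out
#2 (4,9): internal coord 4 + (9)·τ' = -1.562306; -1.562306 ∉ [-0.6, 0.2) → out
#3 (-8,-11): internal coord -8 + (-11)·τ' = -1.201626; -1.201626 ∉ [-0.6, 0.2) → out
#4 (-5,-6): internal coord -5 + (-6)·τ' = -1.291796; -1.291796 ∉ [-0.6, 0.2) → out
#5 (-3,-5): internal coord -3 + (-5)·τ' = +0.090170; +0.090170 ∈ [-0.6, 0.2) → IN Λ
#6 (3,5): internal coord 3 + (5)·τ' = -0.090170; -0.090170 ∈ [-0.6, 0.2) → IN Λ
#7 (-2,7): internal coord -2 + (7)·τ' = -6.326238; -6.326238 ∉ [-0.6, 0.2) → out

5, 6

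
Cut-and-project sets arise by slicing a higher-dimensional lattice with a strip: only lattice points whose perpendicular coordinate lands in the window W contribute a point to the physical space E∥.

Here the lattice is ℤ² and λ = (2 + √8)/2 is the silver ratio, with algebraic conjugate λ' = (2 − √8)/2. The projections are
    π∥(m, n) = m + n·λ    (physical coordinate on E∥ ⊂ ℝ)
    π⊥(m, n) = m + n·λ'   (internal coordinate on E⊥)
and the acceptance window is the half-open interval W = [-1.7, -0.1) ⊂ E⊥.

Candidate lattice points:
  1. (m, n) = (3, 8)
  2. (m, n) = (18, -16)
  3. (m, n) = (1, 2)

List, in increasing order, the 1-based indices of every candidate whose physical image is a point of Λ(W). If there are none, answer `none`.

1

Numerically λ ≈ 2.4142 and λ' = −1/λ ≈ -0.4142.
candidate 1: (m,n)=(3,8) → π∥ = 3+8·λ ≈ 22.3137, π⊥ = 3+8·λ' ≈ -0.3137 ∈ [-1.7, -0.1) ⇒ IN Λ
candidate 2: (m,n)=(18,-16) → π∥ = 18-16·λ ≈ -20.6274, π⊥ = 18-16·λ' ≈ 24.6274 ∉ [-1.7, -0.1) ⇒ out
candidate 3: (m,n)=(1,2) → π∥ = 1+2·λ ≈ 5.8284, π⊥ = 1+2·λ' ≈ 0.1716 ∉ [-1.7, -0.1) ⇒ out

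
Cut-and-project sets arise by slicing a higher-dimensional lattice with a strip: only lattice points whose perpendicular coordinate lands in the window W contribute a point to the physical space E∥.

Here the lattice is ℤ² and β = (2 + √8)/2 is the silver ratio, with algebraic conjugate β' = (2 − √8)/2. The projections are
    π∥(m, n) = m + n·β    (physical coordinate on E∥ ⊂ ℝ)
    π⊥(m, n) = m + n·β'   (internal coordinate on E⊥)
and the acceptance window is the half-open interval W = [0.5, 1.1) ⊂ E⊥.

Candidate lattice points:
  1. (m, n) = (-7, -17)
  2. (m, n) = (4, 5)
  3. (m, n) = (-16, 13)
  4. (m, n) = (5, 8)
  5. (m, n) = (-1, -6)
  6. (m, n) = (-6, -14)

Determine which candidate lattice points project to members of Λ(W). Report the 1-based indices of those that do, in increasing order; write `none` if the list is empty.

none

β' = (2−√8)/2 ≈ -0.41421.
candidate 1: (m,n)=(-7,-17) → π∥ = -7-17·β ≈ -48.04163, π⊥ = -7-17·β' ≈ 0.04163 ∉ [0.5, 1.1) ⇒ out
candidate 2: (m,n)=(4,5) → π∥ = 4+5·β ≈ 16.07107, π⊥ = 4+5·β' ≈ 1.92893 ∉ [0.5, 1.1) ⇒ out
candidate 3: (m,n)=(-16,13) → π∥ = -16+13·β ≈ 15.38478, π⊥ = -16+13·β' ≈ -21.38478 ∉ [0.5, 1.1) ⇒ out
candidate 4: (m,n)=(5,8) → π∥ = 5+8·β ≈ 24.31371, π⊥ = 5+8·β' ≈ 1.68629 ∉ [0.5, 1.1) ⇒ out
candidate 5: (m,n)=(-1,-6) → π∥ = -1-6·β ≈ -15.48528, π⊥ = -1-6·β' ≈ 1.48528 ∉ [0.5, 1.1) ⇒ out
candidate 6: (m,n)=(-6,-14) → π∥ = -6-14·β ≈ -39.79899, π⊥ = -6-14·β' ≈ -0.20101 ∉ [0.5, 1.1) ⇒ out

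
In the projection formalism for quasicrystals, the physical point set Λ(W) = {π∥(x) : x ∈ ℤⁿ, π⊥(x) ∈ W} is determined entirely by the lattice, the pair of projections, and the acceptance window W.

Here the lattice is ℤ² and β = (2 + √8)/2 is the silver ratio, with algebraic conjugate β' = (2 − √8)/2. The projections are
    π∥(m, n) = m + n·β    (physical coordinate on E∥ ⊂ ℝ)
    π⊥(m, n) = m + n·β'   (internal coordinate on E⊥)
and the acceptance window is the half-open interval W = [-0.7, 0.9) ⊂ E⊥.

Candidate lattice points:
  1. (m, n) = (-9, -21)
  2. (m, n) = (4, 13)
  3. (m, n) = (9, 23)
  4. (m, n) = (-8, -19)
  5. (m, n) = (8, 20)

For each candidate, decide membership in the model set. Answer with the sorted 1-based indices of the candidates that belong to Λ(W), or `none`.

Numerically β ≈ 2.414214 and β' = −1/β ≈ -0.414214.
[1] lift (-9,-21): star map gives -0.301515; window check -0.7 ≤ -0.301515 < 0.9 is true → IN Λ
[2] lift (4,13): star map gives -1.384776; window check -0.7 ≤ -1.384776 < 0.9 is false → out
[3] lift (9,23): star map gives -0.526912; window check -0.7 ≤ -0.526912 < 0.9 is true → IN Λ
[4] lift (-8,-19): star map gives -0.129942; window check -0.7 ≤ -0.129942 < 0.9 is true → IN Λ
[5] lift (8,20): star map gives -0.284271; window check -0.7 ≤ -0.284271 < 0.9 is true → IN Λ

1, 3, 4, 5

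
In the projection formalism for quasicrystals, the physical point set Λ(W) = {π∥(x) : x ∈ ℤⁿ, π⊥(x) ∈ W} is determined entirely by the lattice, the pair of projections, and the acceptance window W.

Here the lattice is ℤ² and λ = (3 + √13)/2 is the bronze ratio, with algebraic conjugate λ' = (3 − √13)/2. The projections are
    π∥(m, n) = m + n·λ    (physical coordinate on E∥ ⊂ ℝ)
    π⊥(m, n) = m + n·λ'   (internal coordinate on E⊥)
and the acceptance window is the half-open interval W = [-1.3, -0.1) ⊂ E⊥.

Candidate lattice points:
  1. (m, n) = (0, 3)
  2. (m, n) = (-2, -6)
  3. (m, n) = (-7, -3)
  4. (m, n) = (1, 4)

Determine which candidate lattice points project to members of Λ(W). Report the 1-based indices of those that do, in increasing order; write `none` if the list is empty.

λ' = (3−√13)/2 ≈ -0.30278.
candidate 1: (m,n)=(0,3) → π∥ = 0+3·λ ≈ 9.90833, π⊥ = 0+3·λ' ≈ -0.90833 ∈ [-1.3, -0.1) ⇒ IN Λ
candidate 2: (m,n)=(-2,-6) → π∥ = -2-6·λ ≈ -21.81665, π⊥ = -2-6·λ' ≈ -0.18335 ∈ [-1.3, -0.1) ⇒ IN Λ
candidate 3: (m,n)=(-7,-3) → π∥ = -7-3·λ ≈ -16.90833, π⊥ = -7-3·λ' ≈ -6.09167 ∉ [-1.3, -0.1) ⇒ out
candidate 4: (m,n)=(1,4) → π∥ = 1+4·λ ≈ 14.21110, π⊥ = 1+4·λ' ≈ -0.21110 ∈ [-1.3, -0.1) ⇒ IN Λ

1, 2, 4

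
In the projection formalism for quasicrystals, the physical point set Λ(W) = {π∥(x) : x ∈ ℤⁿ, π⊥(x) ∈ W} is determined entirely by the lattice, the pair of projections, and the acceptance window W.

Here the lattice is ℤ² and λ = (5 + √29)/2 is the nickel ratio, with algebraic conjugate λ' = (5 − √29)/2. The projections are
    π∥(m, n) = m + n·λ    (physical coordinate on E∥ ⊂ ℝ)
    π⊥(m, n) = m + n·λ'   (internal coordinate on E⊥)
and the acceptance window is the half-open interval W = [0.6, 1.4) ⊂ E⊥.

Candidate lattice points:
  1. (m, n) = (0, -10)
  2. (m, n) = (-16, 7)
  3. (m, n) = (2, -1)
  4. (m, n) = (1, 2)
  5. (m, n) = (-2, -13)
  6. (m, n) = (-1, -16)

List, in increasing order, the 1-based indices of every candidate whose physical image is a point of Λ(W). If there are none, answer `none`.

4

Compute λ' = (5−√29)/2 = -0.19258, so π⊥(m,n) = m -0.19258·n.
[1] lift (0,-10): star map gives 1.92582; window check 0.6 ≤ 1.92582 < 1.4 is false → out
[2] lift (-16,7): star map gives -17.34808; window check 0.6 ≤ -17.34808 < 1.4 is false → out
[3] lift (2,-1): star map gives 2.19258; window check 0.6 ≤ 2.19258 < 1.4 is false → out
[4] lift (1,2): star map gives 0.61484; window check 0.6 ≤ 0.61484 < 1.4 is true → IN Λ
[5] lift (-2,-13): star map gives 0.50357; window check 0.6 ≤ 0.50357 < 1.4 is false → out
[6] lift (-1,-16): star map gives 2.08132; window check 0.6 ≤ 2.08132 < 1.4 is false → out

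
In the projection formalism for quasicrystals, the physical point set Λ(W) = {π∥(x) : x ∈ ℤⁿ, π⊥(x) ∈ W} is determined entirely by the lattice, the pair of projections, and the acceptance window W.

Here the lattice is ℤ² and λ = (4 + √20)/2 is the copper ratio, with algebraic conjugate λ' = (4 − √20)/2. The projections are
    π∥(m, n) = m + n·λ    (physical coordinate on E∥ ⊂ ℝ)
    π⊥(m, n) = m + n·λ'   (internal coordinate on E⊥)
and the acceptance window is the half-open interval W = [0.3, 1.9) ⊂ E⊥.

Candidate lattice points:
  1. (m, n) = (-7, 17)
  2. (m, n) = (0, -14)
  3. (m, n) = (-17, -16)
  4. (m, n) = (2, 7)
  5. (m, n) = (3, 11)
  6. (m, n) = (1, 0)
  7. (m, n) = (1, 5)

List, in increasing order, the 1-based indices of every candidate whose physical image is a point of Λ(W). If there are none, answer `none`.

4, 5, 6

Compute λ' = (4−√20)/2 = -0.236068, so π⊥(m,n) = m -0.236068·n.
candidate 1: (m,n)=(-7,17) → π∥ = -7+17·λ ≈ 65.013156, π⊥ = -7+17·λ' ≈ -11.013156 ∉ [0.3, 1.9) ⇒ out
candidate 2: (m,n)=(0,-14) → π∥ = 0-14·λ ≈ -59.304952, π⊥ = 0-14·λ' ≈ 3.304952 ∉ [0.3, 1.9) ⇒ out
candidate 3: (m,n)=(-17,-16) → π∥ = -17-16·λ ≈ -84.777088, π⊥ = -17-16·λ' ≈ -13.222912 ∉ [0.3, 1.9) ⇒ out
candidate 4: (m,n)=(2,7) → π∥ = 2+7·λ ≈ 31.652476, π⊥ = 2+7·λ' ≈ 0.347524 ∈ [0.3, 1.9) ⇒ IN Λ
candidate 5: (m,n)=(3,11) → π∥ = 3+11·λ ≈ 49.596748, π⊥ = 3+11·λ' ≈ 0.403252 ∈ [0.3, 1.9) ⇒ IN Λ
candidate 6: (m,n)=(1,0) → π∥ = 1+0·λ ≈ 1.000000, π⊥ = 1+0·λ' ≈ 1.000000 ∈ [0.3, 1.9) ⇒ IN Λ
candidate 7: (m,n)=(1,5) → π∥ = 1+5·λ ≈ 22.180340, π⊥ = 1+5·λ' ≈ -0.180340 ∉ [0.3, 1.9) ⇒ out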